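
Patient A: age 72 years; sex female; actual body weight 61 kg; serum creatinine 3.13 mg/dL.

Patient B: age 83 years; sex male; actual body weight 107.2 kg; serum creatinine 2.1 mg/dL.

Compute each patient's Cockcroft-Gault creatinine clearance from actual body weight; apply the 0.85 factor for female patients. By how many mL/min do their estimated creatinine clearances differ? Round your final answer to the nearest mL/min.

25 mL/min

Patient A: CrCl = (140 − 72) × 61 / (72 × 3.13) × 0.85 = 4148.0 / 225.36 × 0.85 ≈ 15.6 mL/min
Patient B: CrCl = (140 − 83) × 107.2 / (72 × 2.1) = 6110.4 / 151.20 ≈ 40.4 mL/min
|15.6 − 40.4| = 24.8 mL/min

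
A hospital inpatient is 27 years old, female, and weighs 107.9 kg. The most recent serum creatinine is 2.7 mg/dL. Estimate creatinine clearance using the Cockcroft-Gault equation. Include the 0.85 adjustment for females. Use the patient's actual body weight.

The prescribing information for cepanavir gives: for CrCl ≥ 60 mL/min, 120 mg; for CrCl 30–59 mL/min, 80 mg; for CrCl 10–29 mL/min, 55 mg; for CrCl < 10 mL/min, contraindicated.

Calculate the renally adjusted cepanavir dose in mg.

CrCl = (140 − 27) × 107.9 / (72 × 2.7) × 0.85 = 12192.7 / 194.40 × 0.85 ≈ 53.3 mL/min
CrCl ≈ 53 mL/min → bracket 30–59 mL/min.
Dose for this bracket: 80 mg.

80 mg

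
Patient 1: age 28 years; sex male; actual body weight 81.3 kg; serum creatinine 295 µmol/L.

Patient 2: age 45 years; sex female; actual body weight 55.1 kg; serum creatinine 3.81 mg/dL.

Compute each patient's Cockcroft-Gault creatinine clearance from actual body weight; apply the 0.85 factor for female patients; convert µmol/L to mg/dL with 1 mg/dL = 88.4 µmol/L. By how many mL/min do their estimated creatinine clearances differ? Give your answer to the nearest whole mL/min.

22 mL/min

Patient 1: SCr = 295 / 88.4 = 3.337 mg/dL
Patient 1: CrCl = (140 − 28) × 81.3 / (72 × 3.337) = 9105.6 / 240.26 ≈ 37.9 mL/min
Patient 2: CrCl = (140 − 45) × 55.1 / (72 × 3.81) × 0.85 = 5234.5 / 274.32 × 0.85 ≈ 16.2 mL/min
|37.9 − 16.2| = 21.7 mL/min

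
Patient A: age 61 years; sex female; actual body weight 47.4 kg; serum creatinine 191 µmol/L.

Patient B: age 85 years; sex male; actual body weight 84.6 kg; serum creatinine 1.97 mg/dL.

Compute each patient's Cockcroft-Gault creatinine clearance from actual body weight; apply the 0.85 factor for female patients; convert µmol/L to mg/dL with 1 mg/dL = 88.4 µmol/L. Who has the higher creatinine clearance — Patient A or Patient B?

Patient B

Patient A: SCr = 191 / 88.4 = 2.161 mg/dL
Patient A: CrCl = (140 − 61) × 47.4 / (72 × 2.161) × 0.85 = 3744.6 / 155.59 × 0.85 ≈ 20.5 mL/min
Patient B: CrCl = (140 − 85) × 84.6 / (72 × 1.97) = 4653.0 / 141.84 ≈ 32.8 mL/min
20.5 vs 32.8 mL/min → Patient B is higher.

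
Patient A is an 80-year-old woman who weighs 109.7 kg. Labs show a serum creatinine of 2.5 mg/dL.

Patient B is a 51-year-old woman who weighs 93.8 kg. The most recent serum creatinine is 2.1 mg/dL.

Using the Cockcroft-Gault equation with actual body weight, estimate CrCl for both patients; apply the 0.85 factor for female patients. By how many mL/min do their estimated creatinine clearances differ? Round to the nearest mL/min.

16 mL/min

Patient A: CrCl = (140 − 80) × 109.7 / (72 × 2.5) × 0.85 = 6582.0 / 180.00 × 0.85 ≈ 31.1 mL/min
Patient B: CrCl = (140 − 51) × 93.8 / (72 × 2.1) × 0.85 = 8348.2 / 151.20 × 0.85 ≈ 46.9 mL/min
|31.1 − 46.9| = 15.8 mL/min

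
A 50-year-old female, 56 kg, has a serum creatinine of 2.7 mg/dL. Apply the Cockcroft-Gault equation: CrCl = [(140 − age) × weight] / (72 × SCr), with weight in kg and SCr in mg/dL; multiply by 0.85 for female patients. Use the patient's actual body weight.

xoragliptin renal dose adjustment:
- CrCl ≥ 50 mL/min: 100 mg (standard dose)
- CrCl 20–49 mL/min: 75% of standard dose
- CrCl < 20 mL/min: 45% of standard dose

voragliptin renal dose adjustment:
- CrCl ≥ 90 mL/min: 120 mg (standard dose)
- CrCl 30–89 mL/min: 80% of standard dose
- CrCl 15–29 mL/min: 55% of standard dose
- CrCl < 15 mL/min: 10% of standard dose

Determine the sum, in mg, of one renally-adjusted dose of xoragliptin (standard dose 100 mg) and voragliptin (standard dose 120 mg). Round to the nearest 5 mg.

CrCl = (140 − 50) × 56 / (72 × 2.7) × 0.85 = 5040.0 / 194.40 × 0.85 ≈ 22.0 mL/min
CrCl ≈ 22 mL/min.
xoragliptin: 20–49 mL/min → 75% of 100 mg = 75 mg.
voragliptin: 15–29 mL/min → 55% of 120 mg = 66 mg.
Total = 75 + 66 = 141 mg.

140 mg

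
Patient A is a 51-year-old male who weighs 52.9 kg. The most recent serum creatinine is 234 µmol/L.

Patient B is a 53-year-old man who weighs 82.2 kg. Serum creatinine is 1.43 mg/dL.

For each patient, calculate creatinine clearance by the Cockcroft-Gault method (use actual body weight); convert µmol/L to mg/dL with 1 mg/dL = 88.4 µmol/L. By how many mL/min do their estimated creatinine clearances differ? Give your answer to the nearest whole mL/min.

45 mL/min

Patient A: SCr = 234 / 88.4 = 2.647 mg/dL
Patient A: CrCl = (140 − 51) × 52.9 / (72 × 2.647) = 4708.1 / 190.58 ≈ 24.7 mL/min
Patient B: CrCl = (140 − 53) × 82.2 / (72 × 1.43) = 7151.4 / 102.96 ≈ 69.5 mL/min
|24.7 − 69.5| = 44.8 mL/min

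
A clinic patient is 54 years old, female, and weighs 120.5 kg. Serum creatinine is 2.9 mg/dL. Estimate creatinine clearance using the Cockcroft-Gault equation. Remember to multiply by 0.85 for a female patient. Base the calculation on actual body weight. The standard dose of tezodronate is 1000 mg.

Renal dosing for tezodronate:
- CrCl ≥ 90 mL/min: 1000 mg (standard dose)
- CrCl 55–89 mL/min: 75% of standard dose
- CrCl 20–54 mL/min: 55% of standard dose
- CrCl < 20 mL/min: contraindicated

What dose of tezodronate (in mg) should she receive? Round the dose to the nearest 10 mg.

550 mg

CrCl = (140 − 54) × 120.5 / (72 × 2.9) × 0.85 = 10363.0 / 208.80 × 0.85 ≈ 42.2 mL/min
CrCl ≈ 42 mL/min → bracket 20–54 mL/min.
55% of 1000 mg = 550 mg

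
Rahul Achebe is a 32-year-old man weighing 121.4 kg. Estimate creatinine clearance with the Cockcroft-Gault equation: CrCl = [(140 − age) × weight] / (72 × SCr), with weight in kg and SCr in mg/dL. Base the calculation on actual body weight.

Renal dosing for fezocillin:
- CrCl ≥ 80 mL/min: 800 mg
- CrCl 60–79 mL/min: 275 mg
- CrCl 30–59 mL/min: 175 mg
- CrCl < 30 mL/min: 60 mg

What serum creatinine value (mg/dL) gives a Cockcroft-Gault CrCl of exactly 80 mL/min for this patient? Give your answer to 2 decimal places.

2.28 mg/dL

Standard dose requires CrCl ≥ 80 mL/min.
Set (140 − 32) × 121.4 / (72 × SCr) = 80
SCr = (140 − 32) × 121.4 / (72 × 80) = 2.276 mg/dL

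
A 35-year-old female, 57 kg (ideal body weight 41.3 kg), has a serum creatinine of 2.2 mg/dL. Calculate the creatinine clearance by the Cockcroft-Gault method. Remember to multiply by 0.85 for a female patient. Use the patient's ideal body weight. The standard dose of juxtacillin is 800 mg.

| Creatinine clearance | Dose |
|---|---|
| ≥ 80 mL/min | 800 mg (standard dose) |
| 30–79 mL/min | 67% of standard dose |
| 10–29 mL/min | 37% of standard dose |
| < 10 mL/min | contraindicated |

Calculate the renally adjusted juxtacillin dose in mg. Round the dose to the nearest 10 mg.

CrCl = (140 − 35) × 41.3 / (72 × 2.2) × 0.85 = 4336.5 / 158.40 × 0.85 ≈ 23.3 mL/min
CrCl ≈ 23 mL/min → bracket 10–29 mL/min.
37% of 800 mg = 296 mg → 300 mg

300 mg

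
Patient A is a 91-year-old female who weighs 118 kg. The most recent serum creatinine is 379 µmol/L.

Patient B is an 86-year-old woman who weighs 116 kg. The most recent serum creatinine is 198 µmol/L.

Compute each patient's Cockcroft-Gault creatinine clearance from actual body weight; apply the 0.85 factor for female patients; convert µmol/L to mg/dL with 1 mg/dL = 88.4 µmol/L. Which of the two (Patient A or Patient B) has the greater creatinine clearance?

Patient B

Patient A: SCr = 379 / 88.4 = 4.287 mg/dL
Patient A: CrCl = (140 − 91) × 118 / (72 × 4.287) × 0.85 = 5782.0 / 308.66 × 0.85 ≈ 15.9 mL/min
Patient B: SCr = 198 / 88.4 = 2.24 mg/dL
Patient B: CrCl = (140 − 86) × 116 / (72 × 2.24) × 0.85 = 6264.0 / 161.28 × 0.85 ≈ 33.0 mL/min
15.9 vs 33.0 mL/min → Patient B is higher.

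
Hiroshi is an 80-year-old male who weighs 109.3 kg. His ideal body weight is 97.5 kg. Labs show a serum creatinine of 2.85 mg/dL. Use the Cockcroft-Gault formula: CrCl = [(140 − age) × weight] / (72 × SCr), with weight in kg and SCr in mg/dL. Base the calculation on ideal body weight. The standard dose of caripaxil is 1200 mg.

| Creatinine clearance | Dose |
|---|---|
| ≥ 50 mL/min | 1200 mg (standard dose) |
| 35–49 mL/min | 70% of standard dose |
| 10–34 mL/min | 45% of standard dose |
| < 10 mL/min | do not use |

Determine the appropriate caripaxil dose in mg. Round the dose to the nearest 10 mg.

540 mg

CrCl = (140 − 80) × 97.5 / (72 × 2.85) = 5850.0 / 205.20 ≈ 28.5 mL/min
CrCl ≈ 29 mL/min → bracket 10–34 mL/min.
45% of 1200 mg = 540 mg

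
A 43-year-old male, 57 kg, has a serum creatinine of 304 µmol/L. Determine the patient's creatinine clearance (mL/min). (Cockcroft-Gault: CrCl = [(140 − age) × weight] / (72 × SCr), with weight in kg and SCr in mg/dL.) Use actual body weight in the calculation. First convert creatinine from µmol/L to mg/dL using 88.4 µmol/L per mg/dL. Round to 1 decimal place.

SCr = 304 / 88.4 = 3.439 mg/dL
CrCl = (140 − 43) × 57 / (72 × 3.439) = 5529.0 / 247.61 ≈ 22.3 mL/min

22.3 mL/min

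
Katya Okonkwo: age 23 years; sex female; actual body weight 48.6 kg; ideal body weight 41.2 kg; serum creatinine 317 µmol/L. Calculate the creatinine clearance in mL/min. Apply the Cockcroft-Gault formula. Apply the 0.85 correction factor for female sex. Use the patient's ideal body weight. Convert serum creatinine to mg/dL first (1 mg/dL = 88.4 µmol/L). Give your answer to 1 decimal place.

15.9 mL/min

SCr = 317 / 88.4 = 3.586 mg/dL
CrCl = (140 − 23) × 41.2 / (72 × 3.586) × 0.85 = 4820.4 / 258.19 × 0.85 ≈ 15.9 mL/min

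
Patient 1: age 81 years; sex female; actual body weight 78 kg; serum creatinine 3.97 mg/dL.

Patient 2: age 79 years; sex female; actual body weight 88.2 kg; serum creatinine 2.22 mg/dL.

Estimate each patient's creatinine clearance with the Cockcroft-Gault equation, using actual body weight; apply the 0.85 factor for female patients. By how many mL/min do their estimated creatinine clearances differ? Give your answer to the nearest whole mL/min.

Patient 1: CrCl = (140 − 81) × 78 / (72 × 3.97) × 0.85 = 4602.0 / 285.84 × 0.85 ≈ 13.7 mL/min
Patient 2: CrCl = (140 − 79) × 88.2 / (72 × 2.22) × 0.85 = 5380.2 / 159.84 × 0.85 ≈ 28.6 mL/min
|13.7 − 28.6| = 14.9 mL/min

15 mL/min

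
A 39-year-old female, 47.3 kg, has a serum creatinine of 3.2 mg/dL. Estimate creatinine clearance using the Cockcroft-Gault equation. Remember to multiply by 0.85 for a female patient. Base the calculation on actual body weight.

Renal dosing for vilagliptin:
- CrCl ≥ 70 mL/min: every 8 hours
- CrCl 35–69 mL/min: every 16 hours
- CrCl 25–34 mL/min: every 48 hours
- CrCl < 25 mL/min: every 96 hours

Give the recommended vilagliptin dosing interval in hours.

every 96 hours

CrCl = (140 − 39) × 47.3 / (72 × 3.2) × 0.85 = 4777.3 / 230.40 × 0.85 ≈ 17.6 mL/min
CrCl ≈ 18 mL/min → bracket < 25 mL/min → every 96 hours.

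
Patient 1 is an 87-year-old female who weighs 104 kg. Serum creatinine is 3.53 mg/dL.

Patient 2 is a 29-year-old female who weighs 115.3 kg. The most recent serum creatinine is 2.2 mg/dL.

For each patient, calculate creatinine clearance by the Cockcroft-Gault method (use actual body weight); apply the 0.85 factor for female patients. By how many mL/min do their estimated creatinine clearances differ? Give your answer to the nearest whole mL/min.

Patient 1: CrCl = (140 − 87) × 104 / (72 × 3.53) × 0.85 = 5512.0 / 254.16 × 0.85 ≈ 18.4 mL/min
Patient 2: CrCl = (140 − 29) × 115.3 / (72 × 2.2) × 0.85 = 12798.3 / 158.40 × 0.85 ≈ 68.7 mL/min
|18.4 − 68.7| = 50.3 mL/min

50 mL/min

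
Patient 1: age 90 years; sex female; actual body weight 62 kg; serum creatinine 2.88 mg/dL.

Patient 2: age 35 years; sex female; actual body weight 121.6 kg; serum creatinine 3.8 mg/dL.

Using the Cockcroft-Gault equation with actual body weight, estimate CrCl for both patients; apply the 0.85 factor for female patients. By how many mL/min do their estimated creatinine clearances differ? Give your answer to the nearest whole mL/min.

27 mL/min

Patient 1: CrCl = (140 − 90) × 62 / (72 × 2.88) × 0.85 = 3100.0 / 207.36 × 0.85 ≈ 12.7 mL/min
Patient 2: CrCl = (140 − 35) × 121.6 / (72 × 3.8) × 0.85 = 12768.0 / 273.60 × 0.85 ≈ 39.7 mL/min
|12.7 − 39.7| = 27.0 mL/min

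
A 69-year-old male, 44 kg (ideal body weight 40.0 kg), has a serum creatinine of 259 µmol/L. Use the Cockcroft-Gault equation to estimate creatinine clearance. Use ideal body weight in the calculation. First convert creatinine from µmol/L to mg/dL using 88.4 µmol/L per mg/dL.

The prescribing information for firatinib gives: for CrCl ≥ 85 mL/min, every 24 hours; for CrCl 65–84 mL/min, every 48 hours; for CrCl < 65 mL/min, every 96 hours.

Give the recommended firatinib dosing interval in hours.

every 96 hours

SCr = 259 / 88.4 = 2.93 mg/dL
CrCl = (140 − 69) × 40 / (72 × 2.93) = 2840.0 / 210.96 ≈ 13.5 mL/min
CrCl ≈ 13 mL/min → bracket < 65 mL/min → every 96 hours.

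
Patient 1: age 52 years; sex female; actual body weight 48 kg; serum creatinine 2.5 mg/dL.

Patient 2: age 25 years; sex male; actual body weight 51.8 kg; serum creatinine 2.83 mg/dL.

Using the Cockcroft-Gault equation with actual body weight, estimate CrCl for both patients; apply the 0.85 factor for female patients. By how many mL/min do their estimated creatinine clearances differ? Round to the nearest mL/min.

Patient 1: CrCl = (140 − 52) × 48 / (72 × 2.5) × 0.85 = 4224.0 / 180.00 × 0.85 ≈ 19.9 mL/min
Patient 2: CrCl = (140 − 25) × 51.8 / (72 × 2.83) = 5957.0 / 203.76 ≈ 29.2 mL/min
|19.9 − 29.2| = 9.3 mL/min

9 mL/min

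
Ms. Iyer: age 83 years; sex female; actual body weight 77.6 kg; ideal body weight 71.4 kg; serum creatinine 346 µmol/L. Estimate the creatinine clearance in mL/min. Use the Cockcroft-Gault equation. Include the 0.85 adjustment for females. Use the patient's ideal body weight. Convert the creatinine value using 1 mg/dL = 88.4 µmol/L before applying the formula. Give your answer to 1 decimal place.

12.3 mL/min

SCr = 346 / 88.4 = 3.914 mg/dL
CrCl = (140 − 83) × 71.4 / (72 × 3.914) × 0.85 = 4069.8 / 281.81 × 0.85 ≈ 12.3 mL/min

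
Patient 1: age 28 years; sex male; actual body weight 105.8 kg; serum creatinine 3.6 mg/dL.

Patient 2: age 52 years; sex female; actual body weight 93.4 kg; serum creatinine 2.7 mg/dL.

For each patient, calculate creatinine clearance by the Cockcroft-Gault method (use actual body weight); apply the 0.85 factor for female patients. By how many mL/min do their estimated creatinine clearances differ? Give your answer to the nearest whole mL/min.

10 mL/min

Patient 1: CrCl = (140 − 28) × 105.8 / (72 × 3.6) = 11849.6 / 259.20 ≈ 45.7 mL/min
Patient 2: CrCl = (140 − 52) × 93.4 / (72 × 2.7) × 0.85 = 8219.2 / 194.40 × 0.85 ≈ 35.9 mL/min
|45.7 − 35.9| = 9.8 mL/min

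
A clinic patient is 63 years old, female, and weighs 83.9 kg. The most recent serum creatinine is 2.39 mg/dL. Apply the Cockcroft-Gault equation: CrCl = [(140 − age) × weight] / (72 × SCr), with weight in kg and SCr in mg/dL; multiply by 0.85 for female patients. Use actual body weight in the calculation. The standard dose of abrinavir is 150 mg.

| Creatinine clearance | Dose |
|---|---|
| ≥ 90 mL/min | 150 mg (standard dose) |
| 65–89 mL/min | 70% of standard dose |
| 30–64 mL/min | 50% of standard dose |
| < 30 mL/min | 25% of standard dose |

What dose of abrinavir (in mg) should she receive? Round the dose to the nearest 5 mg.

75 mg

CrCl = (140 − 63) × 83.9 / (72 × 2.39) × 0.85 = 6460.3 / 172.08 × 0.85 ≈ 31.9 mL/min
CrCl ≈ 32 mL/min → bracket 30–64 mL/min.
50% of 150 mg = 75 mg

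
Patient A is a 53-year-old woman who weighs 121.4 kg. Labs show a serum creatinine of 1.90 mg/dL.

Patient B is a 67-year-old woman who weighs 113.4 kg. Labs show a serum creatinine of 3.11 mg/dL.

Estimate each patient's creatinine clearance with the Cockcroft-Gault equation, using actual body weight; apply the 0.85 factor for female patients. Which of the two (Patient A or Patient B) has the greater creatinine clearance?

Patient A: CrCl = (140 − 53) × 121.4 / (72 × 1.9) × 0.85 = 10561.8 / 136.80 × 0.85 ≈ 65.6 mL/min
Patient B: CrCl = (140 − 67) × 113.4 / (72 × 3.11) × 0.85 = 8278.2 / 223.92 × 0.85 ≈ 31.4 mL/min
65.6 vs 31.4 mL/min → Patient A is higher.

Patient A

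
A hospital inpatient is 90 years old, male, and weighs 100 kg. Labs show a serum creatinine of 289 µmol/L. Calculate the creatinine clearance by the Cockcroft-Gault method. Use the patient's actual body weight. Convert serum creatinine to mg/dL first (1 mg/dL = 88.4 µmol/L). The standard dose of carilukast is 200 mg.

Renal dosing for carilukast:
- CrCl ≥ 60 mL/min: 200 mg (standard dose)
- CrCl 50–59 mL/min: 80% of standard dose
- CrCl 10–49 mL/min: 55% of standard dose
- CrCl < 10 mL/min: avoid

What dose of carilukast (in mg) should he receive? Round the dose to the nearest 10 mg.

110 mg

SCr = 289 / 88.4 = 3.269 mg/dL
CrCl = (140 − 90) × 100 / (72 × 3.269) = 5000.0 / 235.37 ≈ 21.2 mL/min
CrCl ≈ 21 mL/min → bracket 10–49 mL/min.
55% of 200 mg = 110 mg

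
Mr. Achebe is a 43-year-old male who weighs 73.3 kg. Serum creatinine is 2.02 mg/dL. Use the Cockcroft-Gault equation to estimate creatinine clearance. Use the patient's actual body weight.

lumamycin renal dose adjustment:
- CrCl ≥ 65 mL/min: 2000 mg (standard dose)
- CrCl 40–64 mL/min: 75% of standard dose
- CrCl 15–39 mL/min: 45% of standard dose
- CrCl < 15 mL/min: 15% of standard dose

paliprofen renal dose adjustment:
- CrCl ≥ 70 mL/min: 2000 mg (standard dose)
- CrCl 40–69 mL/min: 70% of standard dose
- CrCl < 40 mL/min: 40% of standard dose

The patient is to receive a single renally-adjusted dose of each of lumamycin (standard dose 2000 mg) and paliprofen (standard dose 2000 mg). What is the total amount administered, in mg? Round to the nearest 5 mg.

2900 mg

CrCl = (140 − 43) × 73.3 / (72 × 2.02) = 7110.1 / 145.44 ≈ 48.9 mL/min
CrCl ≈ 49 mL/min.
lumamycin: 40–64 mL/min → 75% of 2000 mg = 1500 mg.
paliprofen: 40–69 mL/min → 70% of 2000 mg = 1400 mg.
Total = 1500 + 1400 = 2900 mg.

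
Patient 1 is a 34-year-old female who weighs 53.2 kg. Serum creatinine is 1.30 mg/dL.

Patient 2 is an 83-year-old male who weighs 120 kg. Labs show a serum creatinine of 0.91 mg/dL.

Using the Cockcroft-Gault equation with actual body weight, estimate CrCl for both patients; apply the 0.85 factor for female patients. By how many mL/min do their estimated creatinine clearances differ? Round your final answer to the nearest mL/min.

Patient 1: CrCl = (140 − 34) × 53.2 / (72 × 1.3) × 0.85 = 5639.2 / 93.60 × 0.85 ≈ 51.2 mL/min
Patient 2: CrCl = (140 − 83) × 120 / (72 × 0.91) = 6840.0 / 65.52 ≈ 104.4 mL/min
|51.2 − 104.4| = 53.2 mL/min

53 mL/min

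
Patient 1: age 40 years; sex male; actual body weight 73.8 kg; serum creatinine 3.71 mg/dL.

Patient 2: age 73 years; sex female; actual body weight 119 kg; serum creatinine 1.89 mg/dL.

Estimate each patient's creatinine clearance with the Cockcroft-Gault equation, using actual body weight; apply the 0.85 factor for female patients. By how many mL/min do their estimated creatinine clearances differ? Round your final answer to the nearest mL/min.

22 mL/min

Patient 1: CrCl = (140 − 40) × 73.8 / (72 × 3.71) = 7380.0 / 267.12 ≈ 27.6 mL/min
Patient 2: CrCl = (140 − 73) × 119 / (72 × 1.89) × 0.85 = 7973.0 / 136.08 × 0.85 ≈ 49.8 mL/min
|27.6 − 49.8| = 22.2 mL/min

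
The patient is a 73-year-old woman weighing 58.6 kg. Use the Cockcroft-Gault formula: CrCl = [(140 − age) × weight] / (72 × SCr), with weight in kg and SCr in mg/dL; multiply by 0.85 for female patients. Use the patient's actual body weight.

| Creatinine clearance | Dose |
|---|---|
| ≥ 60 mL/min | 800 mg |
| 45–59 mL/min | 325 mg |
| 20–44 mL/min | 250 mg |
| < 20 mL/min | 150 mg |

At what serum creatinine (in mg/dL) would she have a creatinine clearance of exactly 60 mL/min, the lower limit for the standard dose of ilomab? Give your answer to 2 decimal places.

Standard dose requires CrCl ≥ 60 mL/min.
Set (140 − 73) × 58.6 × 0.85 / (72 × SCr) = 60
SCr = (140 − 73) × 58.6 × 0.85 / (72 × 60) = 0.773 mg/dL

0.77 mg/dL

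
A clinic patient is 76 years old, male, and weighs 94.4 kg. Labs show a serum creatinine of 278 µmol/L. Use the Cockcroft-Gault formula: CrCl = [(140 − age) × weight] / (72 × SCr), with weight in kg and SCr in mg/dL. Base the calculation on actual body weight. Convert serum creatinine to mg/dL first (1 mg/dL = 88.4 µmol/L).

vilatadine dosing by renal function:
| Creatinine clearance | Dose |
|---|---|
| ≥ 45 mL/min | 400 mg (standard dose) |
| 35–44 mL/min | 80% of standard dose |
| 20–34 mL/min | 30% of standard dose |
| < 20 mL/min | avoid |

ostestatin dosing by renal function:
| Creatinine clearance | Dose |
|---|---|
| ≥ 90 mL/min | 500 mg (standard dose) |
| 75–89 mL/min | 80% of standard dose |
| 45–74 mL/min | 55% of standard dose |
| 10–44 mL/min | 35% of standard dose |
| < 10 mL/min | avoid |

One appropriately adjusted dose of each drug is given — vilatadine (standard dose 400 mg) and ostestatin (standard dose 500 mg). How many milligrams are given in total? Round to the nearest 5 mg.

SCr = 278 / 88.4 = 3.145 mg/dL
CrCl = (140 − 76) × 94.4 / (72 × 3.145) = 6041.6 / 226.44 ≈ 26.7 mL/min
CrCl ≈ 27 mL/min.
vilatadine: 20–34 mL/min → 30% of 400 mg = 120 mg.
ostestatin: 10–44 mL/min → 35% of 500 mg = 175 mg.
Total = 120 + 175 = 295 mg.

295 mg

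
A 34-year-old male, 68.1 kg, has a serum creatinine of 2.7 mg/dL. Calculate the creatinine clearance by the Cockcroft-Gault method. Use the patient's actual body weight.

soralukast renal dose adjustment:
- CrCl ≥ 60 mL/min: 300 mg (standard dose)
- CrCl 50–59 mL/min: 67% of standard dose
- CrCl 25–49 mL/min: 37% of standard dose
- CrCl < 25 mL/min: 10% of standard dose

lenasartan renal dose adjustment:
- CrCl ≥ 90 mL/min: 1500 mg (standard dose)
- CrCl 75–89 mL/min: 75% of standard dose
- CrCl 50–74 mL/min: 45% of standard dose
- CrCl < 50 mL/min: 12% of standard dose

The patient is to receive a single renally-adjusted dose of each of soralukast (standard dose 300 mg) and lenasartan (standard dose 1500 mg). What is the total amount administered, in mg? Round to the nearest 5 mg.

CrCl = (140 − 34) × 68.1 / (72 × 2.7) = 7218.6 / 194.40 ≈ 37.1 mL/min
CrCl ≈ 37 mL/min.
soralukast: 25–49 mL/min → 37% of 300 mg = 111 mg.
lenasartan: < 50 mL/min → 12% of 1500 mg = 180 mg.
Total = 111 + 180 = 291 mg.

290 mg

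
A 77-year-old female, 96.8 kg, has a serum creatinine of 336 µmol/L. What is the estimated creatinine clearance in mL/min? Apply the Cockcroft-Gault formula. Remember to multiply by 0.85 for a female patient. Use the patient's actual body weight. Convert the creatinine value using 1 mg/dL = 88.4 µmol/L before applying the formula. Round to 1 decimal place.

18.9 mL/min

SCr = 336 / 88.4 = 3.801 mg/dL
CrCl = (140 − 77) × 96.8 / (72 × 3.801) × 0.85 = 6098.4 / 273.67 × 0.85 ≈ 18.9 mL/min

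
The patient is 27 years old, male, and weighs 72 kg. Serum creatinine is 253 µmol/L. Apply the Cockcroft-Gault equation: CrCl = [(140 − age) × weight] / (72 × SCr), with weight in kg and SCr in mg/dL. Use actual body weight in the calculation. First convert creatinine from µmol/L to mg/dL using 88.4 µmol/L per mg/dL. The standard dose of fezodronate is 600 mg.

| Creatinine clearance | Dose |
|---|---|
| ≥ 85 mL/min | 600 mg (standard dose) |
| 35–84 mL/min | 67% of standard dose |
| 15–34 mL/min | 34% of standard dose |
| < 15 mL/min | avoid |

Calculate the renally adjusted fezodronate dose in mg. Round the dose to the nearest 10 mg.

400 mg

SCr = 253 / 88.4 = 2.862 mg/dL
CrCl = (140 − 27) × 72 / (72 × 2.862) = 8136.0 / 206.06 ≈ 39.5 mL/min
CrCl ≈ 39 mL/min → bracket 35–84 mL/min.
67% of 600 mg = 402 mg → 400 mg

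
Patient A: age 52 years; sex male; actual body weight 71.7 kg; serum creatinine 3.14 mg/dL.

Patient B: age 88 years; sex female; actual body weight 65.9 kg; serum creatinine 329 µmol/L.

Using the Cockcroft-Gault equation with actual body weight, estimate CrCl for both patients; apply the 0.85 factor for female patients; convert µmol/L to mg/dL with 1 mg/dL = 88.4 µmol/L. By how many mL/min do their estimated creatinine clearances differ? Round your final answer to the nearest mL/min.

17 mL/min

Patient A: CrCl = (140 − 52) × 71.7 / (72 × 3.14) = 6309.6 / 226.08 ≈ 27.9 mL/min
Patient B: SCr = 329 / 88.4 = 3.722 mg/dL
Patient B: CrCl = (140 − 88) × 65.9 / (72 × 3.722) × 0.85 = 3426.8 / 267.98 × 0.85 ≈ 10.9 mL/min
|27.9 − 10.9| = 17.0 mL/min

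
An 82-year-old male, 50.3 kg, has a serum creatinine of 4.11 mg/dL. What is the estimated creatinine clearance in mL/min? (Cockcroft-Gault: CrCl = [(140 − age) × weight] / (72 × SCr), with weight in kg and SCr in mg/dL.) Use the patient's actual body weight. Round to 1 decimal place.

CrCl = (140 − 82) × 50.3 / (72 × 4.11) = 2917.4 / 295.92 ≈ 9.9 mL/min

9.9 mL/min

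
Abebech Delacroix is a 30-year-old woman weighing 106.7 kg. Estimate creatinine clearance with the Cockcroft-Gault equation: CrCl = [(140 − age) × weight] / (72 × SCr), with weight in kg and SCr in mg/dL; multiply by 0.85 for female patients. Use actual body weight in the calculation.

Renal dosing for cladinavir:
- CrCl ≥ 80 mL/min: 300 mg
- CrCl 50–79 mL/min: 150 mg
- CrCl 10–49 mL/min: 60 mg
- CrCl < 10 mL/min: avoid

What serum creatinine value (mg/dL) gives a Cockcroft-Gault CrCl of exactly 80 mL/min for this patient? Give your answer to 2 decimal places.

1.73 mg/dL

Standard dose requires CrCl ≥ 80 mL/min.
Set (140 − 30) × 106.7 × 0.85 / (72 × SCr) = 80
SCr = (140 − 30) × 106.7 × 0.85 / (72 × 80) = 1.732 mg/dL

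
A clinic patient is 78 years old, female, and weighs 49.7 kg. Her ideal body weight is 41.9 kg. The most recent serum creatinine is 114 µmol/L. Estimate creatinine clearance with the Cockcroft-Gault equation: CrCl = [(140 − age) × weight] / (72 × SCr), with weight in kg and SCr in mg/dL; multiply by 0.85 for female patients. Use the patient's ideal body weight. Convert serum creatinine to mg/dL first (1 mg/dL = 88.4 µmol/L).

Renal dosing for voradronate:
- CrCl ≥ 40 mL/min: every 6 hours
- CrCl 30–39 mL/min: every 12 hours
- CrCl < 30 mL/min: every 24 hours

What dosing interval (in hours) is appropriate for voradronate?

every 24 hours

SCr = 114 / 88.4 = 1.29 mg/dL
CrCl = (140 − 78) × 41.9 / (72 × 1.29) × 0.85 = 2597.8 / 92.88 × 0.85 ≈ 23.8 mL/min
CrCl ≈ 24 mL/min → bracket < 30 mL/min → every 24 hours.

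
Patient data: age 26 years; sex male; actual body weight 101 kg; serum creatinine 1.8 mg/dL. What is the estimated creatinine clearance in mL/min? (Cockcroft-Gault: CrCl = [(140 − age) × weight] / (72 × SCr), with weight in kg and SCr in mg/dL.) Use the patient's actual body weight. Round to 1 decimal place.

CrCl = (140 − 26) × 101 / (72 × 1.8) = 11514.0 / 129.60 ≈ 88.8 mL/min

88.8 mL/min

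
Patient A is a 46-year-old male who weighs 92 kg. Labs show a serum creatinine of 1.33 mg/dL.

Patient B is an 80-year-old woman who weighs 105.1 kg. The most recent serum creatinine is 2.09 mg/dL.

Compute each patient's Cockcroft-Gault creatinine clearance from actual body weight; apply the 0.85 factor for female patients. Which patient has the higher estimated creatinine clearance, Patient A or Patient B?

Patient A

Patient A: CrCl = (140 − 46) × 92 / (72 × 1.33) = 8648.0 / 95.76 ≈ 90.3 mL/min
Patient B: CrCl = (140 − 80) × 105.1 / (72 × 2.09) × 0.85 = 6306.0 / 150.48 × 0.85 ≈ 35.6 mL/min
90.3 vs 35.6 mL/min → Patient A is higher.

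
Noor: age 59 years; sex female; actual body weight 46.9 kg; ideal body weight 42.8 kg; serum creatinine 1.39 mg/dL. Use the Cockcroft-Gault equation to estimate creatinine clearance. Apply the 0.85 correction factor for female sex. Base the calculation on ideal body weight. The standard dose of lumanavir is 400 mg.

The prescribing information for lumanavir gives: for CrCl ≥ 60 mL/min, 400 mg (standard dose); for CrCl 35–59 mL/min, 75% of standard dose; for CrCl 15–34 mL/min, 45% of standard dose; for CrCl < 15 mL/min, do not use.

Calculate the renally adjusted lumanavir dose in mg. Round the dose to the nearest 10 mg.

CrCl = (140 − 59) × 42.8 / (72 × 1.39) × 0.85 = 3466.8 / 100.08 × 0.85 ≈ 29.4 mL/min
CrCl ≈ 29 mL/min → bracket 15–34 mL/min.
45% of 400 mg = 180 mg

180 mg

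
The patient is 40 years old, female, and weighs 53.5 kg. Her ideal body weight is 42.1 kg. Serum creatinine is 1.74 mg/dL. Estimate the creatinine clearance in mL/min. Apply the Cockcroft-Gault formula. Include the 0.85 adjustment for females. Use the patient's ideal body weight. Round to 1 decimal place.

CrCl = (140 − 40) × 42.1 / (72 × 1.74) × 0.85 = 4210.0 / 125.28 × 0.85 ≈ 28.6 mL/min

28.6 mL/min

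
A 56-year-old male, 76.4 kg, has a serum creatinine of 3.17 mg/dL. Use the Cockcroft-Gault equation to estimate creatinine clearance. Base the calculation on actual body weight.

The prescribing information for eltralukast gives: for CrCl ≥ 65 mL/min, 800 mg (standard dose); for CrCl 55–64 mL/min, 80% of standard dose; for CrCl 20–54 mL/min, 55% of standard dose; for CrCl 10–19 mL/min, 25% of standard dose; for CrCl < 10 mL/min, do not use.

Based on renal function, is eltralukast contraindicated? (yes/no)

no

CrCl = (140 − 56) × 76.4 / (72 × 3.17) = 6417.6 / 228.24 ≈ 28.1 mL/min
CrCl ≈ 28 mL/min, which is ≥ 10 mL/min.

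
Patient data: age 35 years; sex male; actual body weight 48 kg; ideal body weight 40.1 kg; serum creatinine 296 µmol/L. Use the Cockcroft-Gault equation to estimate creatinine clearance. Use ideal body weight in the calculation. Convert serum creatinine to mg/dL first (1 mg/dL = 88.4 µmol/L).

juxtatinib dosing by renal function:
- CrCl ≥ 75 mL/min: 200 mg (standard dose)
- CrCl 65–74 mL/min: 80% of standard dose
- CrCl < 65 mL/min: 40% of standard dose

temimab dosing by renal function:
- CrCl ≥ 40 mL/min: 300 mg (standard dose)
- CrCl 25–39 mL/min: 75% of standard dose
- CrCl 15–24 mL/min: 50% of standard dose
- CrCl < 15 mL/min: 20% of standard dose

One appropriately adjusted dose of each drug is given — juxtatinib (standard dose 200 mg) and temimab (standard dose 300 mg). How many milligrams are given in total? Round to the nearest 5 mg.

SCr = 296 / 88.4 = 3.348 mg/dL
CrCl = (140 − 35) × 40.1 / (72 × 3.348) = 4210.5 / 241.06 ≈ 17.5 mL/min
CrCl ≈ 17 mL/min.
juxtatinib: < 65 mL/min → 40% of 200 mg = 80 mg.
temimab: 15–24 mL/min → 50% of 300 mg = 150 mg.
Total = 80 + 150 = 230 mg.

230 mg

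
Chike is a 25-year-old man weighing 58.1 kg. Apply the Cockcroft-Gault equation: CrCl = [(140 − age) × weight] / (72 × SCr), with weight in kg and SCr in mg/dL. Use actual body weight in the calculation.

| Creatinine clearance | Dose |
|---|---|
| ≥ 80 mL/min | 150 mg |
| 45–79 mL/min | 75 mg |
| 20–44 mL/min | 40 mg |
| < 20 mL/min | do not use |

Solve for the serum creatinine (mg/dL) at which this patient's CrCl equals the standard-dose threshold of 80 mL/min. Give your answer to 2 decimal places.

1.16 mg/dL

Standard dose requires CrCl ≥ 80 mL/min.
Set (140 − 25) × 58.1 / (72 × SCr) = 80
SCr = (140 − 25) × 58.1 / (72 × 80) = 1.160 mg/dL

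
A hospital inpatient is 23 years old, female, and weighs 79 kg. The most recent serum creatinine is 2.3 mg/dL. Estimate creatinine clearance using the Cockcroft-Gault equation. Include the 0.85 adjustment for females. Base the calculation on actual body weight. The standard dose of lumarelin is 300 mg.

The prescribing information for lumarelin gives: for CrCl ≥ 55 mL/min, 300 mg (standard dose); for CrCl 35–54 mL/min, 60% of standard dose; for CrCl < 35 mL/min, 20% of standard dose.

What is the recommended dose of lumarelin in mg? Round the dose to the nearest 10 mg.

CrCl = (140 − 23) × 79 / (72 × 2.3) × 0.85 = 9243.0 / 165.60 × 0.85 ≈ 47.4 mL/min
CrCl ≈ 47 mL/min → bracket 35–54 mL/min.
60% of 300 mg = 180 mg

180 mg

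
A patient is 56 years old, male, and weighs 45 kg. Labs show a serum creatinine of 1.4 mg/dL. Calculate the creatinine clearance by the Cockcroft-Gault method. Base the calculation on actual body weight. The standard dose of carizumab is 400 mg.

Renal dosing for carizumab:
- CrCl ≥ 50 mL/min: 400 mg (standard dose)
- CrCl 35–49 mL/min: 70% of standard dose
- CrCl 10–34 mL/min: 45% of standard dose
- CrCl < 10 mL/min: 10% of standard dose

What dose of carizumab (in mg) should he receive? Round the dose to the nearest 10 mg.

CrCl = (140 − 56) × 45 / (72 × 1.4) = 3780.0 / 100.80 ≈ 37.5 mL/min
CrCl ≈ 38 mL/min → bracket 35–49 mL/min.
70% of 400 mg = 280 mg

280 mg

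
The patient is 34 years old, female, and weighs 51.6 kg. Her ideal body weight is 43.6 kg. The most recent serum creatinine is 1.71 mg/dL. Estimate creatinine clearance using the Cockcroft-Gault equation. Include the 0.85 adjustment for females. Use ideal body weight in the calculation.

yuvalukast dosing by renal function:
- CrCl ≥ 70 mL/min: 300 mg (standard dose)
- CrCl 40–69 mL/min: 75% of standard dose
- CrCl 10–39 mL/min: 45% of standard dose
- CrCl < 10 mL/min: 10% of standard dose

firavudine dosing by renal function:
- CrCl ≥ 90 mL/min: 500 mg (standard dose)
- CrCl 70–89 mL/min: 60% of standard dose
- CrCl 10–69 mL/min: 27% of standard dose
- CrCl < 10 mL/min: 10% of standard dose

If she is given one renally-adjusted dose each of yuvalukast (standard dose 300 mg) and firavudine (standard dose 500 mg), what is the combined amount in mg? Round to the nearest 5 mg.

CrCl = (140 − 34) × 43.6 / (72 × 1.71) × 0.85 = 4621.6 / 123.12 × 0.85 ≈ 31.9 mL/min
CrCl ≈ 32 mL/min.
yuvalukast: 10–39 mL/min → 45% of 300 mg = 135 mg.
firavudine: 10–69 mL/min → 27% of 500 mg = 135 mg.
Total = 135 + 135 = 270 mg.

270 mg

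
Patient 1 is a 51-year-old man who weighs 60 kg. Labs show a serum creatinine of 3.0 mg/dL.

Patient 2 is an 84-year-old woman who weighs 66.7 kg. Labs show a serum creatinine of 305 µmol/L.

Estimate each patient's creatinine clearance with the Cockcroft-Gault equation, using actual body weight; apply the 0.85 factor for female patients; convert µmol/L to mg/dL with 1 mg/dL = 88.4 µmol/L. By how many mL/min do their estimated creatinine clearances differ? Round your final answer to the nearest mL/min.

Patient 1: CrCl = (140 − 51) × 60 / (72 × 3) = 5340.0 / 216.00 ≈ 24.7 mL/min
Patient 2: SCr = 305 / 88.4 = 3.45 mg/dL
Patient 2: CrCl = (140 − 84) × 66.7 / (72 × 3.45) × 0.85 = 3735.2 / 248.40 × 0.85 ≈ 12.8 mL/min
|24.7 − 12.8| = 11.9 mL/min

12 mL/min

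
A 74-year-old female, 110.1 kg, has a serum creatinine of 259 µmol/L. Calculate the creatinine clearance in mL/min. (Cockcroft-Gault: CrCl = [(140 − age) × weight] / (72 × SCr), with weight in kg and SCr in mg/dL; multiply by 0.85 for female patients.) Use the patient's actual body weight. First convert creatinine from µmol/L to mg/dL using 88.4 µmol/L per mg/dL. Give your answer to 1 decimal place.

SCr = 259 / 88.4 = 2.93 mg/dL
CrCl = (140 − 74) × 110.1 / (72 × 2.93) × 0.85 = 7266.6 / 210.96 × 0.85 ≈ 29.3 mL/min

29.3 mL/min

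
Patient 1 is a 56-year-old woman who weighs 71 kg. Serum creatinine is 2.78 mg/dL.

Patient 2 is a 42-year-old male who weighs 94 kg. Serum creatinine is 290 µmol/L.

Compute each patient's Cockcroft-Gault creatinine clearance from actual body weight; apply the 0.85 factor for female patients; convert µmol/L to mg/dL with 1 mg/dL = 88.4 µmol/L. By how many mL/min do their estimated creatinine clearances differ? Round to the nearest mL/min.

Patient 1: CrCl = (140 − 56) × 71 / (72 × 2.78) × 0.85 = 5964.0 / 200.16 × 0.85 ≈ 25.3 mL/min
Patient 2: SCr = 290 / 88.4 = 3.281 mg/dL
Patient 2: CrCl = (140 − 42) × 94 / (72 × 3.281) = 9212.0 / 236.23 ≈ 39.0 mL/min
|25.3 − 39.0| = 13.7 mL/min

14 mL/min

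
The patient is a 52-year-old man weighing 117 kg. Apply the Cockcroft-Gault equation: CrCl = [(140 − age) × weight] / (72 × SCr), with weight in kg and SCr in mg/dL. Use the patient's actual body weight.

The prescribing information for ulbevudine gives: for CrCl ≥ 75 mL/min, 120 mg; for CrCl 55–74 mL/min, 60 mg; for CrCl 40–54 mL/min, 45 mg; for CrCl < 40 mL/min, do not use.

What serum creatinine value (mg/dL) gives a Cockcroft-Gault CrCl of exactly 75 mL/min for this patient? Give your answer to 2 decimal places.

1.91 mg/dL

Standard dose requires CrCl ≥ 75 mL/min.
Set (140 − 52) × 117 / (72 × SCr) = 75
SCr = (140 − 52) × 117 / (72 × 75) = 1.907 mg/dL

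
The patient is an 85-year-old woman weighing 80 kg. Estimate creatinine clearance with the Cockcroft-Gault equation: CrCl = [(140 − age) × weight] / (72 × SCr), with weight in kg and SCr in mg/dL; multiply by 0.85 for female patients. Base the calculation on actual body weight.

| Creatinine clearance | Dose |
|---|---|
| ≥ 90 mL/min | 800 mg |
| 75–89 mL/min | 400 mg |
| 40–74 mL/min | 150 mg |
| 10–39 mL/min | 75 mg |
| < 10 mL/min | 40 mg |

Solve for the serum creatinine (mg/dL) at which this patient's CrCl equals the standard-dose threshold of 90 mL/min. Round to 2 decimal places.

0.58 mg/dL

Standard dose requires CrCl ≥ 90 mL/min.
Set (140 − 85) × 80 × 0.85 / (72 × SCr) = 90
SCr = (140 − 85) × 80 × 0.85 / (72 × 90) = 0.577 mg/dL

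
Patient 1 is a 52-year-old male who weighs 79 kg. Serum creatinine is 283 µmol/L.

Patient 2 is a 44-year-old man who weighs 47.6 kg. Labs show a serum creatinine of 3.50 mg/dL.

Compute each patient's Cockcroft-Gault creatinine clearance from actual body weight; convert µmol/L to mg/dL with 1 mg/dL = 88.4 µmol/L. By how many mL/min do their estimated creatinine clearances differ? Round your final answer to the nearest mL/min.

12 mL/min

Patient 1: SCr = 283 / 88.4 = 3.201 mg/dL
Patient 1: CrCl = (140 − 52) × 79 / (72 × 3.201) = 6952.0 / 230.47 ≈ 30.2 mL/min
Patient 2: CrCl = (140 − 44) × 47.6 / (72 × 3.5) = 4569.6 / 252.00 ≈ 18.1 mL/min
|30.2 − 18.1| = 12.1 mL/min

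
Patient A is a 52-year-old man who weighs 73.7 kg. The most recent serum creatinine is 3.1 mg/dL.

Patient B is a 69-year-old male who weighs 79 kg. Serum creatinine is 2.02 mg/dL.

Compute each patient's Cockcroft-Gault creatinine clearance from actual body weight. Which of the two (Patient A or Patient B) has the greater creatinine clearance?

Patient B

Patient A: CrCl = (140 − 52) × 73.7 / (72 × 3.1) = 6485.6 / 223.20 ≈ 29.1 mL/min
Patient B: CrCl = (140 − 69) × 79 / (72 × 2.02) = 5609.0 / 145.44 ≈ 38.6 mL/min
29.1 vs 38.6 mL/min → Patient B is higher.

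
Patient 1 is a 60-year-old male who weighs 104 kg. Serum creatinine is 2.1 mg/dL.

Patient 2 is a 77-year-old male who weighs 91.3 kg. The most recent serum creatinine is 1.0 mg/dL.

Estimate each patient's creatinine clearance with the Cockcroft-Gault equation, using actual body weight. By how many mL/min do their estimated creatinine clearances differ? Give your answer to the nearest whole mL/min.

Patient 1: CrCl = (140 − 60) × 104 / (72 × 2.1) = 8320.0 / 151.20 ≈ 55.0 mL/min
Patient 2: CrCl = (140 − 77) × 91.3 / (72 × 1) = 5751.9 / 72.00 ≈ 79.9 mL/min
|55.0 − 79.9| = 24.9 mL/min

25 mL/min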